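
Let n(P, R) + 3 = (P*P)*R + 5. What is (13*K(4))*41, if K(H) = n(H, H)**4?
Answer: 10113534288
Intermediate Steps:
n(P, R) = 2 + R*P**2 (n(P, R) = -3 + ((P*P)*R + 5) = -3 + (P**2*R + 5) = -3 + (R*P**2 + 5) = -3 + (5 + R*P**2) = 2 + R*P**2)
K(H) = (2 + H**3)**4 (K(H) = (2 + H*H**2)**4 = (2 + H**3)**4)
(13*K(4))*41 = (13*(2 + 4**3)**4)*41 = (13*(2 + 64)**4)*41 = (13*66**4)*41 = (13*18974736)*41 = 246671568*41 = 10113534288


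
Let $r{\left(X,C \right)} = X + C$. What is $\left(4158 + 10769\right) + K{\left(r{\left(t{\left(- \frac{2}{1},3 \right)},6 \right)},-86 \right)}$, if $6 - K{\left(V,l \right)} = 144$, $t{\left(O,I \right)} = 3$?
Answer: $14789$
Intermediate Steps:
$r{\left(X,C \right)} = C + X$
$K{\left(V,l \right)} = -138$ ($K{\left(V,l \right)} = 6 - 144 = -138$)
$\left(4158 + 10769\right) + K{\left(r{\left(t{\left(- \frac{2}{1},3 \right)},6 \right)},-86 \right)} = \left(4158 + 10769\right) - 138 = 14927 - 138 = 14789$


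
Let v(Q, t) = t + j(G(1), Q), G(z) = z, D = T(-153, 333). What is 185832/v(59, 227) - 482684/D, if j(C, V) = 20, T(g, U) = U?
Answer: -57340892/82251 ≈ -697.15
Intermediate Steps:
D = 333
v(Q, t) = 20 + t (v(Q, t) = t + 20 = 20 + t)
185832/v(59, 227) - 482684/D = 185832/(20 + 227) - 482684/333 = 185832/247 - 482684*1/333 = 185832*(1/247) - 482684/333 = 185832/247 - 482684/333 = -57340892/82251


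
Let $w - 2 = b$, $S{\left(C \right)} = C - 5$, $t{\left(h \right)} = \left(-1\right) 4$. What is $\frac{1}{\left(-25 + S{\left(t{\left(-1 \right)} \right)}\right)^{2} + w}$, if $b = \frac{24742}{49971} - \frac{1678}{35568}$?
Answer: $\frac{296228088}{343164821257} \approx 0.00086322$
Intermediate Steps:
$t{\left(h \right)} = -4$
$S{\left(C \right)} = -5 + C$
$b = \frac{132695353}{296228088}$ ($b = 24742 \cdot \frac{1}{49971} - \frac{839}{17784} = \frac{24742}{49971} - \frac{839}{17784} = \frac{132695353}{296228088} \approx 0.44795$)
$w = \frac{725151529}{296228088}$ ($w = 2 + \frac{132695353}{296228088} = \frac{725151529}{296228088} \approx 2.4479$)
$\frac{1}{\left(-25 + S{\left(t{\left(-1 \right)} \right)}\right)^{2} + w} = \frac{1}{\left(-25 - 9\right)^{2} + \frac{725151529}{296228088}} = \frac{1}{\left(-34\right)^{2} + \frac{725151529}{296228088}} = \frac{1}{1156 + \frac{725151529}{296228088}} = \frac{1}{\frac{343164821257}{296228088}} = \frac{296228088}{343164821257}$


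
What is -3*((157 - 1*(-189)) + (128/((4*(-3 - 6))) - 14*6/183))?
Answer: -187750/183 ≈ -1026.0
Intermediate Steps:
-3*((157 - 1*(-189)) + (128/((4*(-3 - 6))) - 14*6/183)) = -3*((157 + 189) + (128/((4*(-9))) - 84*1/183)) = -3*(346 + (128/(-36) - 28/61)) = -3*(346 + (128*(-1/36) - 28/61)) = -3*(346 + (-32/9 - 28/61)) = -3*(346 - 2204/549) = -3*187750/549 = -1*187750/183 = -187750/183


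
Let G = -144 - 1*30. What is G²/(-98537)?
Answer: -30276/98537 ≈ -0.30726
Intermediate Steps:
G = -174 (G = -144 - 30 = -174)
G²/(-98537) = (-174)²/(-98537) = 30276*(-1/98537) = -30276/98537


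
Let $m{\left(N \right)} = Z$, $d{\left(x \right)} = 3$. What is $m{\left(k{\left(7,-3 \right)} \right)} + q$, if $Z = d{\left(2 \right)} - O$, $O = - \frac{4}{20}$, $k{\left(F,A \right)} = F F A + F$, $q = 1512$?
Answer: $\frac{7576}{5} \approx 1515.2$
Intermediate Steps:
$k{\left(F,A \right)} = F + A F^{2}$ ($k{\left(F,A \right)} = F^{2} A + F = A F^{2} + F = F + A F^{2}$)
$O = - \frac{1}{5}$ ($O = \left(-4\right) \frac{1}{20} = - \frac{1}{5} \approx -0.2$)
$Z = \frac{16}{5}$ ($Z = 3 - - \frac{1}{5} = 3 + \frac{1}{5} = \frac{16}{5} \approx 3.2$)
$m{\left(N \right)} = \frac{16}{5}$
$m{\left(k{\left(7,-3 \right)} \right)} + q = \frac{16}{5} + 1512 = \frac{7576}{5}$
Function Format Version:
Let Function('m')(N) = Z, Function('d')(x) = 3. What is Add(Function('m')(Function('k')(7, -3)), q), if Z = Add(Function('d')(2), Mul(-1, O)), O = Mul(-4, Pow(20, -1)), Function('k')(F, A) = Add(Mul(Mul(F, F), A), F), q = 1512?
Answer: Rational(7576, 5) ≈ 1515.2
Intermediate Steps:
Function('k')(F, A) = Add(F, Mul(A, Pow(F, 2))) (Function('k')(F, A) = Add(Mul(Pow(F, 2), A), F) = Add(Mul(A, Pow(F, 2)), F) = Add(F, Mul(A, Pow(F, 2))))
O = Rational(-1, 5) (O = Mul(-4, Rational(1, 20)) = Rational(-1, 5) ≈ -0.20000)
Z = Rational(16, 5) (Z = Add(3, Mul(-1, Rational(-1, 5))) = Add(3, Rational(1, 5)) = Rational(16, 5) ≈ 3.2000)
Function('m')(N) = Rational(16, 5)
Add(Function('m')(Function('k')(7, -3)), q) = Add(Rational(16, 5), 1512) = Rational(7576, 5)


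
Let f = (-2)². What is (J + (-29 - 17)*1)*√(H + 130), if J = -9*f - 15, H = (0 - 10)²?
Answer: -97*√230 ≈ -1471.1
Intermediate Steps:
f = 4
H = 100 (H = (-10)² = 100)
J = -51 (J = -9*4 - 15 = -36 - 15 = -51)
(J + (-29 - 17)*1)*√(H + 130) = (-51 + (-29 - 17)*1)*√(100 + 130) = (-51 - 46*1)*√230 = (-51 - 46)*√230 = -97*√230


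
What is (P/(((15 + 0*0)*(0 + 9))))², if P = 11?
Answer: 121/18225 ≈ 0.0066392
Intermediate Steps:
(P/(((15 + 0*0)*(0 + 9))))² = (11/(((15 + 0*0)*(0 + 9))))² = (11/(((15 + 0)*9)))² = (11/((15*9)))² = (11/135)² = 121/18225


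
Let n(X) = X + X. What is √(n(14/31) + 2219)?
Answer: √2133327/31 ≈ 47.116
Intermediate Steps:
n(X) = 2*X
√(n(14/31) + 2219) = √(2*(14/31) + 2219) = √(28/31 + 2219) = √(68817/31) = √2133327/31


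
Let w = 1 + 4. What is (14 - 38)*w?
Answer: -120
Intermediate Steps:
w = 5
(14 - 38)*w = (14 - 38)*5 = -24*5 = -120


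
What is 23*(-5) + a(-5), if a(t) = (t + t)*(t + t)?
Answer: -15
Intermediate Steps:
a(t) = 4*t² (a(t) = (2*t)*(2*t) = 4*t²)
23*(-5) + a(-5) = 23*(-5) + 4*(-5)² = -115 + 4*25 = -115 + 100 = -15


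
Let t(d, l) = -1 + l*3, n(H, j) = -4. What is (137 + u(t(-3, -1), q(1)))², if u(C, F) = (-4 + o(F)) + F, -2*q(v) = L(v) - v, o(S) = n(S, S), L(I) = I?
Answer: 16641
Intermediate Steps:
o(S) = -4
t(d, l) = -1 + 3*l
q(v) = 0 (q(v) = -(v - v)/2 = -½*0 = 0)
u(C, F) = -8 + F (u(C, F) = (-4 - 4) + F = -8 + F)
(137 + u(t(-3, -1), q(1)))² = (137 + (-8 + 0))² = (137 - 8)² = 129² = 16641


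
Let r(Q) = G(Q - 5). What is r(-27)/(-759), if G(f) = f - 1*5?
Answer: 37/759 ≈ 0.048748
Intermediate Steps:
G(f) = -5 + f (G(f) = f - 5 = -5 + f)
r(Q) = -10 + Q (r(Q) = -5 + (Q - 5) = -5 + (-5 + Q) = -10 + Q)
r(-27)/(-759) = (-10 - 27)/(-759) = -37*(-1/759) = 37/759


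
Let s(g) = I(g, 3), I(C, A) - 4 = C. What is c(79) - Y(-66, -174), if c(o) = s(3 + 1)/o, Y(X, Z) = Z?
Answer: 13754/79 ≈ 174.10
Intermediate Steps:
I(C, A) = 4 + C
s(g) = 4 + g
c(o) = 8/o (c(o) = (4 + (3 + 1))/o = (4 + 4)/o = 8/o)
c(79) - Y(-66, -174) = 8/79 - 1*(-174) = 8*(1/79) + 174 = 8/79 + 174 = 13754/79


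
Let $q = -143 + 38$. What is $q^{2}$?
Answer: $11025$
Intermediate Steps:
$q = -105$
$q^{2} = \left(-105\right)^{2} = 11025$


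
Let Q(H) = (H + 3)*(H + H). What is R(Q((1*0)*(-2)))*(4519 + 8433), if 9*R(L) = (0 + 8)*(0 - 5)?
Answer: -518080/9 ≈ -57564.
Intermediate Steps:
Q(H) = 2*H*(3 + H) (Q(H) = (3 + H)*(2*H) = 2*H*(3 + H))
R(L) = -40/9 (R(L) = ((0 + 8)*(0 - 5))/9 = (8*(-5))/9 = (⅑)*(-40) = -40/9)
R(Q((1*0)*(-2)))*(4519 + 8433) = -40*(4519 + 8433)/9 = -40/9*12952 = -518080/9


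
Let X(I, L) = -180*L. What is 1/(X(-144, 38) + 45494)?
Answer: 1/38654 ≈ 2.5871e-5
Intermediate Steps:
1/(X(-144, 38) + 45494) = 1/(-180*38 + 45494) = 1/(-6840 + 45494) = 1/38654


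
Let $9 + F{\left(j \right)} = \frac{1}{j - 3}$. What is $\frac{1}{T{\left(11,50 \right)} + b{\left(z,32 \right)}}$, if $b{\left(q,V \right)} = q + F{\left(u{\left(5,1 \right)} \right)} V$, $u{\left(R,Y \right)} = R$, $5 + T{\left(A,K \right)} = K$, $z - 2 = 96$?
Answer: $- \frac{1}{129} \approx -0.0077519$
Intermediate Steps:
$z = 98$ ($z = 2 + 96 = 98$)
$T{\left(A,K \right)} = -5 + K$
$F{\left(j \right)} = -9 + \frac{1}{-3 + j}$ ($F{\left(j \right)} = -9 + \frac{1}{j - 3} = -9 + \frac{1}{-3 + j}$)
$b{\left(q,V \right)} = q - \frac{17 V}{2}$ ($b{\left(q,V \right)} = q + \frac{28 - 45}{-3 + 5} V = q + \frac{28 - 45}{2} V = q + \frac{1}{2} \left(-17\right) V = q - \frac{17 V}{2}$)
$\frac{1}{T{\left(11,50 \right)} + b{\left(z,32 \right)}} = \frac{1}{\left(-5 + 50\right) + \left(98 - 272\right)} = \frac{1}{45 + \left(98 - 272\right)} = \frac{1}{45 - 174} = \frac{1}{-129} = - \frac{1}{129}$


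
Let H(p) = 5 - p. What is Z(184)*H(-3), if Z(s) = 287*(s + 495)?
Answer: 1558984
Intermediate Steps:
Z(s) = 142065 + 287*s (Z(s) = 287*(495 + s) = 142065 + 287*s)
Z(184)*H(-3) = (142065 + 287*184)*(5 - 1*(-3)) = (142065 + 52808)*(5 + 3) = 194873*8 = 1558984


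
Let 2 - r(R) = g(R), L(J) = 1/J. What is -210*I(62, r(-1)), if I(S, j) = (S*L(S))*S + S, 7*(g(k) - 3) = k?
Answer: -26040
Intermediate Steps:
g(k) = 3 + k/7
L(J) = 1/J
r(R) = -1 - R/7 (r(R) = 2 - (3 + R/7) = 2 + (-3 - R/7) = -1 - R/7)
I(S, j) = 2*S (I(S, j) = (S/S)*S + S = 1*S + S = S + S = 2*S)
-210*I(62, r(-1)) = -420*62 = -210*124 = -26040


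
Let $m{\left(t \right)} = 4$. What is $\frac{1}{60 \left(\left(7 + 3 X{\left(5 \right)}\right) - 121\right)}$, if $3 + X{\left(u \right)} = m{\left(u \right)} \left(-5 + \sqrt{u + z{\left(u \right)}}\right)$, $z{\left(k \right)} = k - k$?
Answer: $- \frac{61}{655380} - \frac{\sqrt{5}}{163845} \approx -0.00010672$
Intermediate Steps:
$z{\left(k \right)} = 0$
$X{\left(u \right)} = -23 + 4 \sqrt{u}$ ($X{\left(u \right)} = -3 + 4 \left(-5 + \sqrt{u + 0}\right) = -3 + 4 \left(-5 + \sqrt{u}\right) = -3 + \left(-20 + 4 \sqrt{u}\right) = -23 + 4 \sqrt{u}$)
$\frac{1}{60 \left(\left(7 + 3 X{\left(5 \right)}\right) - 121\right)} = \frac{1}{60 \left(\left(7 + 3 \left(-23 + 4 \sqrt{5}\right)\right) - 121\right)} = \frac{1}{60 \left(\left(7 - \left(69 - 12 \sqrt{5}\right)\right) - 121\right)} = \frac{1}{60 \left(\left(-62 + 12 \sqrt{5}\right) - 121\right)} = \frac{1}{60 \left(-183 + 12 \sqrt{5}\right)} = \frac{1}{-10980 + 720 \sqrt{5}}$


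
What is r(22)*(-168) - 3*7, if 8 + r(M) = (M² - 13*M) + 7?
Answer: -33117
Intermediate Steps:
r(M) = -1 + M² - 13*M (r(M) = -8 + ((M² - 13*M) + 7) = -8 + (7 + M² - 13*M) = -1 + M² - 13*M)
r(22)*(-168) - 3*7 = (-1 + 22² - 13*22)*(-168) - 3*7 = (-1 + 484 - 286)*(-168) - 21 = 197*(-168) - 21 = -33096 - 21 = -33117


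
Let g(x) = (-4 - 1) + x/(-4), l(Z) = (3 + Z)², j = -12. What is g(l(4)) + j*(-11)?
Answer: 459/4 ≈ 114.75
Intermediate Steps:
g(x) = -5 - x/4 (g(x) = -5 + x*(-¼) = -5 - x/4)
g(l(4)) + j*(-11) = (-5 - (3 + 4)²/4) - 12*(-11) = (-5 - ¼*7²) + 132 = (-5 - ¼*49) + 132 = (-5 - 49/4) + 132 = -69/4 + 132 = 459/4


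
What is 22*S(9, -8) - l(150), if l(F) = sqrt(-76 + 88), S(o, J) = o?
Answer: 198 - 2*sqrt(3) ≈ 194.54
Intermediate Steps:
l(F) = 2*sqrt(3) (l(F) = sqrt(12) = 2*sqrt(3))
22*S(9, -8) - l(150) = 22*9 - 2*sqrt(3) = 198 - 2*sqrt(3)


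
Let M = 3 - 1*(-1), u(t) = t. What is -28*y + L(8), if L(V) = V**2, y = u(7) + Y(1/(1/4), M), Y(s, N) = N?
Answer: -244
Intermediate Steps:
M = 4 (M = 3 + 1 = 4)
y = 11 (y = 7 + 4 = 11)
-28*y + L(8) = -28*11 + 8**2 = -308 + 64 = -244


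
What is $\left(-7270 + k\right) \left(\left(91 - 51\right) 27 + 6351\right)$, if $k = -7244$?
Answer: $-107853534$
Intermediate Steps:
$\left(-7270 + k\right) \left(\left(91 - 51\right) 27 + 6351\right) = \left(-7270 - 7244\right) \left(\left(91 - 51\right) 27 + 6351\right) = - 14514 \left(\left(91 - 51\right) 27 + 6351\right) = - 14514 \left(40 \cdot 27 + 6351\right) = - 14514 \left(1080 + 6351\right) = \left(-14514\right) 7431 = -107853534$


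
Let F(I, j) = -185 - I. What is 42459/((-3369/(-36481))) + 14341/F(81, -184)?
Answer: 137323842795/298718 ≈ 4.5971e+5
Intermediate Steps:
42459/((-3369/(-36481))) + 14341/F(81, -184) = 42459/((-3369/(-36481))) + 14341/(-185 - 1*81) = 42459/((-3369*(-1/36481))) + 14341/(-185 - 81) = 42459/(3369/36481) + 14341/(-266) = 42459*(36481/3369) + 14341*(-1/266) = 516315593/1123 - 14341/266 = 137323842795/298718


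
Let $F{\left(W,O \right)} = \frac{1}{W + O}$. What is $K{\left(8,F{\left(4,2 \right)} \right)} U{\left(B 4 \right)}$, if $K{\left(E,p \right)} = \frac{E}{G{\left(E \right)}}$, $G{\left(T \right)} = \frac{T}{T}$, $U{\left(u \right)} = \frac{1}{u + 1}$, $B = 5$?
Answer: $\frac{8}{21} \approx 0.38095$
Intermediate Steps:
$F{\left(W,O \right)} = \frac{1}{O + W}$
$U{\left(u \right)} = \frac{1}{1 + u}$
$G{\left(T \right)} = 1$
$K{\left(E,p \right)} = E$ ($K{\left(E,p \right)} = \frac{E}{1} = E 1 = E$)
$K{\left(8,F{\left(4,2 \right)} \right)} U{\left(B 4 \right)} = \frac{8}{1 + 5 \cdot 4} = \frac{8}{1 + 20} = \frac{8}{21}$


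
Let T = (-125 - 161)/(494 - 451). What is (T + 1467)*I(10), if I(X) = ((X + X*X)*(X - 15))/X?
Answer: -3453725/43 ≈ -80319.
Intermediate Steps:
I(X) = (-15 + X)*(X + X**2)/X (I(X) = ((X + X**2)*(-15 + X))/X = ((-15 + X)*(X + X**2))/X = (-15 + X)*(X + X**2)/X)
T = -286/43 ≈ -6.6512
(T + 1467)*I(10) = (-286/43 + 1467)*(-15 + 10**2 - 14*10) = 62795*(-15 + 100 - 140)/43 = (62795/43)*(-55) = -3453725/43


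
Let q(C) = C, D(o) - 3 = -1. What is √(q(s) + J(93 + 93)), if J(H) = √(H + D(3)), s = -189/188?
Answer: √(-8883 + 17672*√47)/94 ≈ 3.5645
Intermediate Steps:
D(o) = 2 (D(o) = 3 - 1 = 2)
s = -189/188 (s = -189*1/188 = -189/188 ≈ -1.0053)
J(H) = √(2 + H) (J(H) = √(H + 2) = √(2 + H))
√(q(s) + J(93 + 93)) = √(-189/188 + √(2 + (93 + 93))) = √(-189/188 + √(2 + 186)) = √(-189/188 + √188) = √(-189/188 + 2*√47)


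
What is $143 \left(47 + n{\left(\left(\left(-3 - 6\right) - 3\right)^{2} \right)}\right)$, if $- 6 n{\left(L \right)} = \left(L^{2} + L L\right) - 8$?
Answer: $- \frac{2944513}{3} \approx -9.815 \cdot 10^{5}$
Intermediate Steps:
$n{\left(L \right)} = \frac{4}{3} - \frac{L^{2}}{3}$ ($n{\left(L \right)} = - \frac{\left(L^{2} + L L\right) - 8}{6} = - \frac{\left(L^{2} + L^{2}\right) - 8}{6} = - \frac{2 L^{2} - 8}{6} = - \frac{-8 + 2 L^{2}}{6} = \frac{4}{3} - \frac{L^{2}}{3}$)
$143 \left(47 + n{\left(\left(\left(-3 - 6\right) - 3\right)^{2} \right)}\right) = 143 \left(47 + \left(\frac{4}{3} - \frac{\left(\left(\left(-3 - 6\right) - 3\right)^{2}\right)^{2}}{3}\right)\right) = 143 \left(47 + \left(\frac{4}{3} - \frac{\left(\left(-9 - 3\right)^{2}\right)^{2}}{3}\right)\right) = 143 \left(47 + \left(\frac{4}{3} - \frac{\left(\left(-12\right)^{2}\right)^{2}}{3}\right)\right) = 143 \left(47 + \left(\frac{4}{3} - \frac{144^{2}}{3}\right)\right) = 143 \left(47 + \left(\frac{4}{3} - 6912\right)\right) = 143 \left(47 - \frac{20732}{3}\right) = 143 \left(- \frac{20591}{3}\right) = - \frac{2944513}{3}$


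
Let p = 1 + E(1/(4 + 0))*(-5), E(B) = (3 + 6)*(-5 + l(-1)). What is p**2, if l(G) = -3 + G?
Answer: 164836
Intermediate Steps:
E(B) = -81 (E(B) = (3 + 6)*(-5 + (-3 - 1)) = 9*(-5 - 4) = 9*(-9) = -81)
p = 406 (p = 1 - 81*(-5) = 1 + 405 = 406)
p**2 = 406**2 = 164836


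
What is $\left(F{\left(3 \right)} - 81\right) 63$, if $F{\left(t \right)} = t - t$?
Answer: $-5103$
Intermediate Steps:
$F{\left(t \right)} = 0$
$\left(F{\left(3 \right)} - 81\right) 63 = \left(0 - 81\right) 63 = \left(-81\right) 63 = -5103$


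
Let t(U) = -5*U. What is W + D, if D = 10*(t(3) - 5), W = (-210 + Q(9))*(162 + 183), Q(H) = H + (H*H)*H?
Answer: 181960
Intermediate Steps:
Q(H) = H + H³ (Q(H) = H + H²*H = H + H³)
W = 182160 (W = (-210 + (9 + 9³))*(162 + 183) = (-210 + (9 + 729))*345 = (-210 + 738)*345 = 528*345 = 182160)
D = -200 (D = 10*(-5*3 - 5) = 10*(-15 - 5) = 10*(-20) = -200)
W + D = 182160 - 200 = 181960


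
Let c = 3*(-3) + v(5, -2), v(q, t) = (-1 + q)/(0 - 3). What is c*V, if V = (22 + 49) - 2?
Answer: -713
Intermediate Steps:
v(q, t) = ⅓ - q/3 (v(q, t) = (-1 + q)/(-3) = (-1 + q)*(-⅓) = ⅓ - q/3)
V = 69 (V = 71 - 2 = 69)
c = -31/3 (c = 3*(-3) + (⅓ - ⅓*5) = -9 + (⅓ - 5/3) = -9 - 4/3 = -31/3 ≈ -10.333)
c*V = -31/3*69 = -713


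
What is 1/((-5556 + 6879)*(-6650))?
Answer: -1/8797950 ≈ -1.1366e-7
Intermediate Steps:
1/((-5556 + 6879)*(-6650)) = -1/6650/1323 = (1/1323)*(-1/6650) = -1/8797950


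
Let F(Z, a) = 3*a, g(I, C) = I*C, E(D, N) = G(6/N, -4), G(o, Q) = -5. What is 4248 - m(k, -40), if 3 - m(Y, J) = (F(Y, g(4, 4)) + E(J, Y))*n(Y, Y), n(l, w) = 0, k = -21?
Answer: 4245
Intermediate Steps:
E(D, N) = -5
g(I, C) = C*I
m(Y, J) = 3 (m(Y, J) = 3 - (3*(4*4) - 5)*0 = 3 - (3*16 - 5)*0 = 3 - (48 - 5)*0 = 3 - 43*0 = 3 - 1*0 = 3 + 0 = 3)
4248 - m(k, -40) = 4248 - 1*3 = 4248 - 3 = 4245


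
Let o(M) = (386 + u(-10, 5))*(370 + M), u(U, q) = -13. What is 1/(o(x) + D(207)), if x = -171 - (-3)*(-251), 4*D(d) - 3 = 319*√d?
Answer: -1653130/341594317349 - 1914*√23/341594317349 ≈ -4.8663e-6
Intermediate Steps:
D(d) = ¾ + 319*√d/4 (D(d) = ¾ + (319*√d)/4 = ¾ + 319*√d/4)
x = -924 (x = -171 - 1*753 = -171 - 753 = -924)
o(M) = 138010 + 373*M (o(M) = (386 - 13)*(370 + M) = 373*(370 + M) = 138010 + 373*M)
1/(o(x) + D(207)) = 1/((138010 + 373*(-924)) + (¾ + 319*√207/4)) = 1/((138010 - 344652) + (¾ + 319*(3*√23)/4)) = 1/(-206642 + (¾ + 957*√23/4)) = 1/(-826565/4 + 957*√23/4)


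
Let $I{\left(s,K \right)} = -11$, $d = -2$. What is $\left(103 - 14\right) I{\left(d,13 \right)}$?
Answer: $-979$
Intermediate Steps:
$\left(103 - 14\right) I{\left(d,13 \right)} = \left(103 - 14\right) \left(-11\right) = 89 \left(-11\right) = -979$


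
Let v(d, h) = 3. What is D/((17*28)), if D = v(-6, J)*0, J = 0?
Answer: 0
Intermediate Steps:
D = 0 (D = 3*0 = 0)
D/((17*28)) = 0/((17*28)) = 0/476 = 0*(1/476) = 0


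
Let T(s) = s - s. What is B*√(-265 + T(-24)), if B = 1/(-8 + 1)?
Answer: -I*√265/7 ≈ -2.3255*I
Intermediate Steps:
T(s) = 0
B = -⅐ (B = 1/(-7) = -⅐ ≈ -0.14286)
B*√(-265 + T(-24)) = -√(-265 + 0)/7 = -I*√265/7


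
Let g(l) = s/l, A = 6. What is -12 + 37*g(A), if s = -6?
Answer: -49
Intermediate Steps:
g(l) = -6/l
-12 + 37*g(A) = -12 + 37*(-6/6) = -12 + 37*(-6*1/6) = -12 + 37*(-1) = -12 - 37 = -49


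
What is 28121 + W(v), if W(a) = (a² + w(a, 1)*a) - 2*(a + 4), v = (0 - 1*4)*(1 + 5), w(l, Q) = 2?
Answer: 28689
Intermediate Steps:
v = -24 (v = (0 - 4)*6 = -4*6 = -24)
W(a) = -8 + a² (W(a) = (a² + 2*a) - 2*(a + 4) = (a² + 2*a) - 2*(4 + a) = (a² + 2*a) + (-8 - 2*a) = -8 + a²)
28121 + W(v) = 28121 + (-8 + (-24)²) = 28121 + (-8 + 576) = 28121 + 568 = 28689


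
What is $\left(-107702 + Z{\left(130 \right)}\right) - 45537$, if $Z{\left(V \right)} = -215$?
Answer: $-153454$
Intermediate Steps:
$\left(-107702 + Z{\left(130 \right)}\right) - 45537 = \left(-107702 - 215\right) - 45537 = -107917 - 45537 = -153454$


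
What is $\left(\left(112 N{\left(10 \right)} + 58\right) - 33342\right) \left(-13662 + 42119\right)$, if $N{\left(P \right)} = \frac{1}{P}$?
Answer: $- \frac{4734220348}{5} \approx -9.4684 \cdot 10^{8}$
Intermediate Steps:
$\left(\left(112 N{\left(10 \right)} + 58\right) - 33342\right) \left(-13662 + 42119\right) = \left(\left(\frac{112}{10} + 58\right) - 33342\right) \left(-13662 + 42119\right) = \left(\left(112 \cdot \frac{1}{10} + 58\right) - 33342\right) 28457 = \left(\left(\frac{56}{5} + 58\right) - 33342\right) 28457 = \left(\frac{346}{5} - 33342\right) 28457 = \left(- \frac{166364}{5}\right) 28457 = - \frac{4734220348}{5}$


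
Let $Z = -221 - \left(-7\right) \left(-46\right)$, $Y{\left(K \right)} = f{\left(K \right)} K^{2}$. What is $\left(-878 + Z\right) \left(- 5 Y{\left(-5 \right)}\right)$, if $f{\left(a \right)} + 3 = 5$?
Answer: $355250$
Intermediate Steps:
$f{\left(a \right)} = 2$ ($f{\left(a \right)} = -3 + 5 = 2$)
$Y{\left(K \right)} = 2 K^{2}$
$Z = -543$ ($Z = -221 - 322 = -543$)
$\left(-878 + Z\right) \left(- 5 Y{\left(-5 \right)}\right) = \left(-878 - 543\right) \left(- 5 \cdot 2 \left(-5\right)^{2}\right) = - 1421 \left(- 5 \cdot 2 \cdot 25\right) = - 1421 \left(\left(-5\right) 50\right) = \left(-1421\right) \left(-250\right) = 355250$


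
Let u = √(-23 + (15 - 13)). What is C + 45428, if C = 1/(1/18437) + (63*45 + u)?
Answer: 66700 + I*√21 ≈ 66700.0 + 4.5826*I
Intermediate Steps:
u = I*√21 (u = √(-23 + 2) = √(-21) = I*√21 ≈ 4.5826*I)
C = 21272 + I*√21 (C = 1/(1/18437) + (63*45 + I*√21) = 1/(1/18437) + (2835 + I*√21) = 18437 + (2835 + I*√21) = 21272 + I*√21 ≈ 21272.0 + 4.5826*I)
C + 45428 = (21272 + I*√21) + 45428 = 66700 + I*√21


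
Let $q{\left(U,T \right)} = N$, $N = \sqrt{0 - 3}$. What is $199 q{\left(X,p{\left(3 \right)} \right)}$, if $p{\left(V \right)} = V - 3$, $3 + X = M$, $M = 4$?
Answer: $199 i \sqrt{3} \approx 344.68 i$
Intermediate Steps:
$X = 1$ ($X = -3 + 4 = 1$)
$p{\left(V \right)} = -3 + V$
$N = i \sqrt{3}$ ($N = \sqrt{-3} = i \sqrt{3} \approx 1.732 i$)
$q{\left(U,T \right)} = i \sqrt{3}$
$199 q{\left(X,p{\left(3 \right)} \right)} = 199 i \sqrt{3}$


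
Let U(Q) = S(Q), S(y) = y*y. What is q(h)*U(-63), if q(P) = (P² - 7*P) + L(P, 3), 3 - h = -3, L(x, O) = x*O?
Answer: 47628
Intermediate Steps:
L(x, O) = O*x
h = 6 (h = 3 - 1*(-3) = 3 + 3 = 6)
S(y) = y²
q(P) = P² - 4*P (q(P) = (P² - 7*P) + 3*P = P² - 4*P)
U(Q) = Q²
q(h)*U(-63) = (6*(-4 + 6))*(-63)² = (6*2)*3969 = 12*3969 = 47628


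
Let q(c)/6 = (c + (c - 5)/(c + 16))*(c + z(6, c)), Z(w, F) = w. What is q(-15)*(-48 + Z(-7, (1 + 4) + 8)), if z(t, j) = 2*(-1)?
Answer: -196350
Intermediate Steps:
z(t, j) = -2
q(c) = 6*(-2 + c)*(c + (-5 + c)/(16 + c)) (q(c) = 6*((c + (c - 5)/(c + 16))*(c - 2)) = 6*((c + (-5 + c)/(16 + c))*(-2 + c)) = 6*((-2 + c)*(c + (-5 + c)/(16 + c))) = 6*(-2 + c)*(c + (-5 + c)/(16 + c)))
q(-15)*(-48 + Z(-7, (1 + 4) + 8)) = (6*(10 + (-15)³ - 39*(-15) + 15*(-15)²)/(16 - 15))*(-48 - 7) = (6*(10 - 3375 + 585 + 15*225)/1)*(-55) = (6*1*(10 - 3375 + 585 + 3375))*(-55) = (6*1*595)*(-55) = 3570*(-55) = -196350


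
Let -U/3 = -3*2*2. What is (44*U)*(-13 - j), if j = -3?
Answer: -15840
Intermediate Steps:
U = 36 (U = -3*(-3*2)*2 = -(-18)*2 = -3*(-12) = 36)
(44*U)*(-13 - j) = (44*36)*(-13 - 1*(-3)) = 1584*(-13 + 3) = 1584*(-10) = -15840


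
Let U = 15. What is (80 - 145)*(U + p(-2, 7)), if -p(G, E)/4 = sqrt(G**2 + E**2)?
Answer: -975 + 260*sqrt(53) ≈ 917.83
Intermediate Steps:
p(G, E) = -4*sqrt(E**2 + G**2) (p(G, E) = -4*sqrt(G**2 + E**2) = -4*sqrt(E**2 + G**2))
(80 - 145)*(U + p(-2, 7)) = (80 - 145)*(15 - 4*sqrt(7**2 + (-2)**2)) = -65*(15 - 4*sqrt(49 + 4)) = -65*(15 - 4*sqrt(53)) = -975 + 260*sqrt(53)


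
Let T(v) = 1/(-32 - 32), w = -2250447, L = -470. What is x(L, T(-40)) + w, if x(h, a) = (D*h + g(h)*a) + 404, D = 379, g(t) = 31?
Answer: -155403103/64 ≈ -2.4282e+6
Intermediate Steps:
T(v) = -1/64 (T(v) = 1/(-64) = -1/64)
x(h, a) = 404 + 31*a + 379*h (x(h, a) = (379*h + 31*a) + 404 = (31*a + 379*h) + 404 = 404 + 31*a + 379*h)
x(L, T(-40)) + w = (404 + 31*(-1/64) + 379*(-470)) - 2250447 = (404 - 31/64 - 178130) - 2250447 = -11374495/64 - 2250447 = -155403103/64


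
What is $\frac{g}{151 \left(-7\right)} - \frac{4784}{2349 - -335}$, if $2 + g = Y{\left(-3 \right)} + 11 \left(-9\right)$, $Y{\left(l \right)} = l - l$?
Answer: $- \frac{1196401}{709247} \approx -1.6869$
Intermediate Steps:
$Y{\left(l \right)} = 0$
$g = -101$ ($g = -2 + \left(0 + 11 \left(-9\right)\right) = -2 + \left(0 - 99\right) = -2 - 99 = -101$)
$\frac{g}{151 \left(-7\right)} - \frac{4784}{2349 - -335} = - \frac{101}{151 \left(-7\right)} - \frac{4784}{2349 - -335} = - \frac{101}{-1057} - \frac{4784}{2349 + 335} = \left(-101\right) \left(- \frac{1}{1057}\right) - \frac{4784}{2684} = \frac{101}{1057} - \frac{1196}{671} = - \frac{1196401}{709247}$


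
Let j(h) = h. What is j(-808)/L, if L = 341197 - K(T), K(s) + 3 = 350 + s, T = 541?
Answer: -808/340309 ≈ -0.0023743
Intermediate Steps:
K(s) = 347 + s (K(s) = -3 + (350 + s) = 347 + s)
L = 340309 (L = 341197 - (347 + 541) = 341197 - 1*888 = 341197 - 888 = 340309)
j(-808)/L = -808/340309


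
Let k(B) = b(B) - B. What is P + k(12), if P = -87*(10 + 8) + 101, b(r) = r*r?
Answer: -1333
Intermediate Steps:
b(r) = r**2
k(B) = B**2 - B
P = -1465 (P = -87*18 + 101 = -1566 + 101 = -1465)
P + k(12) = -1465 + 12*(-1 + 12) = -1465 + 12*11 = -1465 + 132 = -1333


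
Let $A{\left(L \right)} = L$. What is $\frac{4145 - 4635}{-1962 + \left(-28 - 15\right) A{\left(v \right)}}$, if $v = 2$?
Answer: $\frac{245}{1024} \approx 0.23926$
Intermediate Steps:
$\frac{4145 - 4635}{-1962 + \left(-28 - 15\right) A{\left(v \right)}} = \frac{4145 - 4635}{-1962 + \left(-28 - 15\right) 2} = - \frac{490}{-1962 - 86} = - \frac{490}{-2048} = \left(-490\right) \left(- \frac{1}{2048}\right) = \frac{245}{1024}$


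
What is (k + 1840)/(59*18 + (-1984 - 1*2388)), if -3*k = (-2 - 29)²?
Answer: -4559/9930 ≈ -0.45911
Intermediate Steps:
k = -961/3 (k = -(-2 - 29)²/3 = -⅓*(-31)² = -⅓*961 = -961/3 ≈ -320.33)
(k + 1840)/(59*18 + (-1984 - 1*2388)) = (-961/3 + 1840)/(59*18 + (-1984 - 1*2388)) = 4559/(3*(1062 + (-1984 - 2388))) = 4559/(3*(1062 - 4372)) = (4559/3)/(-3310) = (4559/3)*(-1/3310) = -4559/9930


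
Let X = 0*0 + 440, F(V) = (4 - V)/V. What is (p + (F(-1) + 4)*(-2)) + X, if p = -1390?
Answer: -948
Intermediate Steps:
F(V) = (4 - V)/V
X = 440 (X = 0 + 440 = 440)
(p + (F(-1) + 4)*(-2)) + X = (-1390 + ((4 - 1*(-1))/(-1) + 4)*(-2)) + 440 = (-1390 + (-(4 + 1) + 4)*(-2)) + 440 = (-1390 + (-1*5 + 4)*(-2)) + 440 = (-1390 + (-5 + 4)*(-2)) + 440 = (-1390 - 1*(-2)) + 440 = (-1390 + 2) + 440 = -1388 + 440 = -948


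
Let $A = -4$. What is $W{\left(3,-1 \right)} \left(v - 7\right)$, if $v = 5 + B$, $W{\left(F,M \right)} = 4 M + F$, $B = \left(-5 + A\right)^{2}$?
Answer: $-79$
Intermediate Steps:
$B = 81$ ($B = \left(-5 - 4\right)^{2} = \left(-9\right)^{2} = 81$)
$W{\left(F,M \right)} = F + 4 M$
$v = 86$ ($v = 5 + 81 = 86$)
$W{\left(3,-1 \right)} \left(v - 7\right) = \left(3 + 4 \left(-1\right)\right) \left(86 - 7\right) = \left(3 - 4\right) 79 = \left(-1\right) 79 = -79$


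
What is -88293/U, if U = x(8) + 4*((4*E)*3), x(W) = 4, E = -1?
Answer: 88293/44 ≈ 2006.7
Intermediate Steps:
U = -44 (U = 4 + 4*((4*(-1))*3) = 4 + 4*(-4*3) = 4 + 4*(-12) = 4 - 48 = -44)
-88293/U = -88293/(-44) = -88293*(-1/44) = 88293/44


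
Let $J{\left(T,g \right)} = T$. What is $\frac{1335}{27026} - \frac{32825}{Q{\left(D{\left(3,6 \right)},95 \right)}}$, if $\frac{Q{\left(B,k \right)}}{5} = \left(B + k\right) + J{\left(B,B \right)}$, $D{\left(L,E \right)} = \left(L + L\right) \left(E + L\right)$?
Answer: $- \frac{177154685}{5486278} \approx -32.291$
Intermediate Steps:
$D{\left(L,E \right)} = 2 L \left(E + L\right)$
$Q{\left(B,k \right)} = 5 k + 10 B$ ($Q{\left(B,k \right)} = 5 \left(\left(B + k\right) + B\right) = 5 \left(k + 2 B\right) = 5 k + 10 B$)
$\frac{1335}{27026} - \frac{32825}{Q{\left(D{\left(3,6 \right)},95 \right)}} = \frac{1335}{27026} - \frac{32825}{5 \cdot 95 + 10 \cdot 2 \cdot 3 \left(6 + 3\right)} = 1335 \cdot \frac{1}{27026} - \frac{32825}{475 + 10 \cdot 2 \cdot 3 \cdot 9} = \frac{1335}{27026} - \frac{32825}{475 + 10 \cdot 54} = \frac{1335}{27026} - \frac{32825}{475 + 540} = \frac{1335}{27026} - \frac{32825}{1015} = \frac{1335}{27026} - \frac{6565}{203} = - \frac{177154685}{5486278}$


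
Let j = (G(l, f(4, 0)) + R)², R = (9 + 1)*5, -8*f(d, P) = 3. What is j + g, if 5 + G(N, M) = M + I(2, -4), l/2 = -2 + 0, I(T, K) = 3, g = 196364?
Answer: 12712457/64 ≈ 1.9863e+5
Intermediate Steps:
f(d, P) = -3/8 (f(d, P) = -⅛*3 = -3/8)
l = -4 (l = 2*(-2 + 0) = 2*(-2) = -4)
G(N, M) = -2 + M (G(N, M) = -5 + (M + 3) = -5 + (3 + M) = -2 + M)
R = 50 (R = 10*5 = 50)
j = 145161/64 (j = ((-2 - 3/8) + 50)² = (-19/8 + 50)² = (381/8)² = 145161/64 ≈ 2268.1)
j + g = 145161/64 + 196364 = 12712457/64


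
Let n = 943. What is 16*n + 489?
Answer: 15577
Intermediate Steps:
16*n + 489 = 16*943 + 489 = 15088 + 489 = 15577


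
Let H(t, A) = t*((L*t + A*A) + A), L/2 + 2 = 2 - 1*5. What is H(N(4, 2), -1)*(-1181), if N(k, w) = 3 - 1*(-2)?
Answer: 295250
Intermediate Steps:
N(k, w) = 5 (N(k, w) = 3 + 2 = 5)
L = -10 (L = -4 + 2*(2 - 1*5) = -4 + 2*(2 - 5) = -4 + 2*(-3) = -4 - 6 = -10)
H(t, A) = t*(A + A**2 - 10*t) (H(t, A) = t*((-10*t + A*A) + A) = t*((-10*t + A**2) + A) = t*((A**2 - 10*t) + A) = t*(A + A**2 - 10*t))
H(N(4, 2), -1)*(-1181) = (5*(-1 + (-1)**2 - 10*5))*(-1181) = (5*(-1 + 1 - 50))*(-1181) = (5*(-50))*(-1181) = -250*(-1181) = 295250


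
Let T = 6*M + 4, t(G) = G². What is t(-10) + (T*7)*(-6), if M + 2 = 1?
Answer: 184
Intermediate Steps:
M = -1 (M = -2 + 1 = -1)
T = -2 (T = 6*(-1) + 4 = -6 + 4 = -2)
t(-10) + (T*7)*(-6) = (-10)² - 2*7*(-6) = 100 - 14*(-6) = 100 + 84 = 184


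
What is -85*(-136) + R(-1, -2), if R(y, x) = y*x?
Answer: 11562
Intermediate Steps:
R(y, x) = x*y
-85*(-136) + R(-1, -2) = -85*(-136) - 2*(-1) = 11560 + 2 = 11562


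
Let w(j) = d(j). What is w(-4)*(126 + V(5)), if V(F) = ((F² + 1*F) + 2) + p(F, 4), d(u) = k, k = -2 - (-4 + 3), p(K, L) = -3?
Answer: -155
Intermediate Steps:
k = -1 (k = -2 - 1*(-1) = -2 + 1 = -1)
d(u) = -1
w(j) = -1
V(F) = -1 + F + F² (V(F) = ((F² + 1*F) + 2) - 3 = ((F² + F) + 2) - 3 = ((F + F²) + 2) - 3 = (2 + F + F²) - 3 = -1 + F + F²)
w(-4)*(126 + V(5)) = -(126 + (-1 + 5 + 5²)) = -(126 + (-1 + 5 + 25)) = -(126 + 29) = -1*155 = -155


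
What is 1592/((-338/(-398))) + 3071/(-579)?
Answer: 182912833/97851 ≈ 1869.3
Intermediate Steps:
1592/((-338/(-398))) + 3071/(-579) = 1592/((-338*(-1/398))) + 3071*(-1/579) = 1592/(169/199) - 3071/579 = 1592*(199/169) - 3071/579 = 316808/169 - 3071/579 = 182912833/97851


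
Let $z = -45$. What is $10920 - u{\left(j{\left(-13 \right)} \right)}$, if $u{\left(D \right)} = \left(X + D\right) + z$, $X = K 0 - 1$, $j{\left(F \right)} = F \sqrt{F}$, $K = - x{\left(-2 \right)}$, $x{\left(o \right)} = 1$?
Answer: $10966 + 13 i \sqrt{13} \approx 10966.0 + 46.872 i$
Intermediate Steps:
$K = -1$ ($K = \left(-1\right) 1 = -1$)
$j{\left(F \right)} = F^{\frac{3}{2}}$
$X = -1$ ($X = \left(-1\right) 0 - 1 = 0 - 1 = -1$)
$u{\left(D \right)} = -46 + D$ ($u{\left(D \right)} = \left(-1 + D\right) - 45 = -46 + D$)
$10920 - u{\left(j{\left(-13 \right)} \right)} = 10920 - \left(-46 + \left(-13\right)^{\frac{3}{2}}\right) = 10920 - \left(-46 - 13 i \sqrt{13}\right) = 10920 + \left(46 + 13 i \sqrt{13}\right) = 10966 + 13 i \sqrt{13}$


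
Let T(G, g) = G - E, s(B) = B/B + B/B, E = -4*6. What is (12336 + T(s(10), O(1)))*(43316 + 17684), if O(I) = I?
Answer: 754082000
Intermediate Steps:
E = -24
s(B) = 2 (s(B) = 1 + 1 = 2)
T(G, g) = 24 + G (T(G, g) = G - 1*(-24) = G + 24 = 24 + G)
(12336 + T(s(10), O(1)))*(43316 + 17684) = (12336 + (24 + 2))*(43316 + 17684) = (12336 + 26)*61000 = 12362*61000 = 754082000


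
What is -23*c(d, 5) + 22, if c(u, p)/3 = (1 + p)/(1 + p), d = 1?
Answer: -47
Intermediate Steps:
c(u, p) = 3 (c(u, p) = 3*((1 + p)/(1 + p)) = 3*1 = 3)
-23*c(d, 5) + 22 = -23*3 + 22 = -69 + 22 = -47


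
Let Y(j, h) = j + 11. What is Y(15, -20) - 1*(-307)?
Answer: 333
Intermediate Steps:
Y(j, h) = 11 + j
Y(15, -20) - 1*(-307) = (11 + 15) - 1*(-307) = 26 + 307 = 333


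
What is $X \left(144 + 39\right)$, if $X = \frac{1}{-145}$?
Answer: $- \frac{183}{145} \approx -1.2621$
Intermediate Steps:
$X = - \frac{1}{145} \approx -0.0068966$
$X \left(144 + 39\right) = - \frac{144 + 39}{145} = \left(- \frac{1}{145}\right) 183 = - \frac{183}{145}$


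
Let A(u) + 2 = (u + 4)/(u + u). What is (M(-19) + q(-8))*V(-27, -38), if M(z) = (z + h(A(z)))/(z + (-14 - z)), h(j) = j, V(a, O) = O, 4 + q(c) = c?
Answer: 5601/14 ≈ 400.07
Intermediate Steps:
q(c) = -4 + c
A(u) = -2 + (4 + u)/(2*u) (A(u) = -2 + (u + 4)/(u + u) = -2 + (4 + u)/((2*u)) = -2 + (4 + u)*(1/(2*u)) = -2 + (4 + u)/(2*u))
M(z) = 3/28 - 1/(7*z) - z/14 (M(z) = (z + (-3/2 + 2/z))/(z + (-14 - z)) = (-3/2 + z + 2/z)/(-14) = (-3/2 + z + 2/z)*(-1/14) = 3/28 - 1/(7*z) - z/14)
(M(-19) + q(-8))*V(-27, -38) = ((3/28 - 1/7/(-19) - 1/14*(-19)) + (-4 - 8))*(-38) = ((3/28 - 1/7*(-1/19) + 19/14) - 12)*(-38) = ((3/28 + 1/133 + 19/14) - 12)*(-38) = (783/532 - 12)*(-38) = -5601/532*(-38) = 5601/14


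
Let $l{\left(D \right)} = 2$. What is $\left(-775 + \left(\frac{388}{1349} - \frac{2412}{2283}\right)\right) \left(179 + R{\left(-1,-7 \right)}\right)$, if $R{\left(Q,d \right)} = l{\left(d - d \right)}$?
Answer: $- \frac{144147640343}{1026589} \approx -1.4041 \cdot 10^{5}$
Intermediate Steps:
$R{\left(Q,d \right)} = 2$
$\left(-775 + \left(\frac{388}{1349} - \frac{2412}{2283}\right)\right) \left(179 + R{\left(-1,-7 \right)}\right) = \left(-775 + \left(\frac{388}{1349} - \frac{2412}{2283}\right)\right) \left(179 + 2\right) = \left(-775 + \left(388 \cdot \frac{1}{1349} - \frac{804}{761}\right)\right) 181 = \left(-775 + \left(\frac{388}{1349} - \frac{804}{761}\right)\right) 181 = \left(-775 - \frac{789328}{1026589}\right) 181 = \left(- \frac{796395803}{1026589}\right) 181 = - \frac{144147640343}{1026589}$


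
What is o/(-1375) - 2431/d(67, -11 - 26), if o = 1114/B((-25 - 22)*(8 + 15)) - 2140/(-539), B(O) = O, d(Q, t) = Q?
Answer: -1947725303773/53677460375 ≈ -36.286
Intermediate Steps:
o = 1712894/582659 (o = 1114/(((-25 - 22)*(8 + 15))) - 2140/(-539) = 1114/((-47*23)) - 2140*(-1/539) = 1114/(-1081) + 2140/539 = 1114*(-1/1081) + 2140/539 = -1114/1081 + 2140/539 = 1712894/582659 ≈ 2.9398)
o/(-1375) - 2431/d(67, -11 - 26) = (1712894/582659)/(-1375) - 2431/67 = (1712894/582659)*(-1/1375) - 2431*1/67 = -1712894/801156125 - 2431/67 = -1947725303773/53677460375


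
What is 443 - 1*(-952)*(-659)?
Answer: -626925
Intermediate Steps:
443 - 1*(-952)*(-659) = 443 + 952*(-659) = 443 - 627368 = -626925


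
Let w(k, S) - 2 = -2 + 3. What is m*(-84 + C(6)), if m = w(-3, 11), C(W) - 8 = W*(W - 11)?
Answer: -318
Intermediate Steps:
C(W) = 8 + W*(-11 + W) (C(W) = 8 + W*(W - 11) = 8 + W*(-11 + W))
w(k, S) = 3 (w(k, S) = 2 + (-2 + 3) = 2 + 1 = 3)
m = 3
m*(-84 + C(6)) = 3*(-84 + (8 + 6**2 - 11*6)) = 3*(-84 + (8 + 36 - 66)) = 3*(-84 - 22) = 3*(-106) = -318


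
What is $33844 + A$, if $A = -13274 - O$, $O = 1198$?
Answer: $19372$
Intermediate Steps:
$A = -14472$ ($A = -13274 - 1198 = -14472$)
$33844 + A = 33844 - 14472 = 19372$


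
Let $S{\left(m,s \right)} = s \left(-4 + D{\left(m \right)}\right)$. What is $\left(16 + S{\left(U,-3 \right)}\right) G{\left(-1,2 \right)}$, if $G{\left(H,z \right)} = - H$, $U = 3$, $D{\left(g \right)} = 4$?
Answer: $16$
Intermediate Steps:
$S{\left(m,s \right)} = 0$ ($S{\left(m,s \right)} = s \left(-4 + 4\right) = s 0 = 0$)
$\left(16 + S{\left(U,-3 \right)}\right) G{\left(-1,2 \right)} = \left(16 + 0\right) \left(\left(-1\right) \left(-1\right)\right) = 16 \cdot 1 = 16$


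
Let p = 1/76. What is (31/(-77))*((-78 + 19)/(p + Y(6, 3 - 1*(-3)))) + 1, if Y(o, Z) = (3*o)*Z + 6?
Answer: 806209/667205 ≈ 1.2083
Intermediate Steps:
p = 1/76 ≈ 0.013158
Y(o, Z) = 6 + 3*Z*o (Y(o, Z) = 3*Z*o + 6 = 6 + 3*Z*o)
(31/(-77))*((-78 + 19)/(p + Y(6, 3 - 1*(-3)))) + 1 = (31/(-77))*((-78 + 19)/(1/76 + (6 + 3*(3 - 1*(-3))*6))) + 1 = (31*(-1/77))*(-59/(1/76 + (6 + 3*(3 + 3)*6))) + 1 = -(-1829)/(77*(1/76 + (6 + 3*6*6))) + 1 = -(-1829)/(77*(1/76 + (6 + 108))) + 1 = -(-1829)/(77*(1/76 + 114)) + 1 = -(-1829)/(77*8665/76) + 1 = -(-1829)*76/(77*8665) + 1 = -31/77*(-4484/8665) + 1 = 139004/667205 + 1 = 806209/667205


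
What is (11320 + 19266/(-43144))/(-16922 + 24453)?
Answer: 244185407/162458732 ≈ 1.5031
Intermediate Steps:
(11320 + 19266/(-43144))/(-16922 + 24453) = (11320 + 19266*(-1/43144))/7531 = (11320 - 9633/21572)*(1/7531) = (244185407/21572)*(1/7531) = 244185407/162458732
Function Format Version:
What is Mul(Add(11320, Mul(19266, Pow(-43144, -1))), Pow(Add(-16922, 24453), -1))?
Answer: Rational(244185407, 162458732) ≈ 1.5031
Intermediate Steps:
Mul(Add(11320, Mul(19266, Pow(-43144, -1))), Pow(Add(-16922, 24453), -1)) = Mul(Add(11320, Mul(19266, Rational(-1, 43144))), Pow(7531, -1)) = Mul(Add(11320, Rational(-9633, 21572)), Rational(1, 7531)) = Mul(Rational(244185407, 21572), Rational(1, 7531)) = Rational(244185407, 162458732)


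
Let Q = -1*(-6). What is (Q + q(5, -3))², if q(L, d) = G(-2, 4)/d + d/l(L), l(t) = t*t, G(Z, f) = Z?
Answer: 241081/5625 ≈ 42.859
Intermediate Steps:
l(t) = t²
q(L, d) = -2/d + d/L² (q(L, d) = -2/d + d/(L²) = -2/d + d/L²)
Q = 6
(Q + q(5, -3))² = (6 + (-2/(-3) - 3/5²))² = (6 + (-2*(-⅓) - 3*1/25))² = (6 + (⅔ - 3/25))² = (6 + 41/75)² = (491/75)² = 241081/5625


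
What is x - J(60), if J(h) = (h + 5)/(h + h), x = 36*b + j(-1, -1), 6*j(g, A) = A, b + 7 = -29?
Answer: -31121/24 ≈ -1296.7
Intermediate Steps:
b = -36 (b = -7 - 29 = -36)
j(g, A) = A/6
x = -7777/6 (x = 36*(-36) + (1/6)*(-1) = -1296 - 1/6 = -7777/6 ≈ -1296.2)
J(h) = (5 + h)/(2*h) (J(h) = (5 + h)/((2*h)) = (5 + h)*(1/(2*h)) = (5 + h)/(2*h))
x - J(60) = -7777/6 - (5 + 60)/(2*60) = -7777/6 - 65/(2*60) = -7777/6 - 1*13/24 = -7777/6 - 13/24 = -31121/24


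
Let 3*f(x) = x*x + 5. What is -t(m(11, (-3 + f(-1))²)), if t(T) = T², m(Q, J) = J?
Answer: -1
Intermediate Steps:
f(x) = 5/3 + x²/3 (f(x) = (x*x + 5)/3 = (x² + 5)/3 = (5 + x²)/3 = 5/3 + x²/3)
-t(m(11, (-3 + f(-1))²)) = -((-3 + (5/3 + (⅓)*(-1)²))²)² = -((-3 + (5/3 + (⅓)*1))²)² = -((-3 + (5/3 + ⅓))²)² = -((-3 + 2)²)² = -((-1)²)² = -1*1² = -1*1 = -1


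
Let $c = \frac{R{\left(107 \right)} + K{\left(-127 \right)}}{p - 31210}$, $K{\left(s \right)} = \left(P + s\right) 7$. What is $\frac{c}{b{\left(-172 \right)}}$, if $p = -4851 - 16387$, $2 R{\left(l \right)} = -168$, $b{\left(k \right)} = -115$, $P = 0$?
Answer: $- \frac{973}{6031520} \approx -0.00016132$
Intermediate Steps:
$K{\left(s \right)} = 7 s$ ($K{\left(s \right)} = \left(0 + s\right) 7 = s 7 = 7 s$)
$R{\left(l \right)} = -84$ ($R{\left(l \right)} = \frac{1}{2} \left(-168\right) = -84$)
$p = -21238$ ($p = -4851 - 16387 = -21238$)
$c = \frac{973}{52448}$ ($c = \frac{-84 + 7 \left(-127\right)}{-21238 - 31210} = \frac{-84 - 889}{-52448} = \left(-973\right) \left(- \frac{1}{52448}\right) = \frac{973}{52448} \approx 0.018552$)
$\frac{c}{b{\left(-172 \right)}} = \frac{973}{52448 \left(-115\right)} = \frac{973}{52448} \left(- \frac{1}{115}\right) = - \frac{973}{6031520}$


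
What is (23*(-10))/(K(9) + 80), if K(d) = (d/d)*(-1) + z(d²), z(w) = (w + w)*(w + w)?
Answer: -230/26323 ≈ -0.0087376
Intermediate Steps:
z(w) = 4*w² (z(w) = (2*w)*(2*w) = 4*w²)
K(d) = -1 + 4*d⁴ (K(d) = (d/d)*(-1) + 4*(d²)² = 1*(-1) + 4*d⁴ = -1 + 4*d⁴)
(23*(-10))/(K(9) + 80) = (23*(-10))/((-1 + 4*9⁴) + 80) = -230/((-1 + 4*6561) + 80) = -230/((-1 + 26244) + 80) = -230/(26243 + 80) = -230/26323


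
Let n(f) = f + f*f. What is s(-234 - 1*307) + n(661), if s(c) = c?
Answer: 437041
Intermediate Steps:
n(f) = f + f²
s(-234 - 1*307) + n(661) = (-234 - 1*307) + 661*(1 + 661) = (-234 - 307) + 661*662 = -541 + 437582 = 437041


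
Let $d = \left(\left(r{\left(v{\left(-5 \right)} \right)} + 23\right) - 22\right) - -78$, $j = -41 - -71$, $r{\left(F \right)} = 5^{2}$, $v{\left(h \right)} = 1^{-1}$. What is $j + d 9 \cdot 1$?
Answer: $966$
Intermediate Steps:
$v{\left(h \right)} = 1$
$r{\left(F \right)} = 25$
$j = 30$ ($j = -41 + 71 = 30$)
$d = 104$ ($d = \left(\left(25 + 23\right) - 22\right) - -78 = \left(48 - 22\right) + 78 = 26 + 78 = 104$)
$j + d 9 \cdot 1 = 30 + 104 \cdot 9 \cdot 1 = 30 + 104 \cdot 9 = 30 + 936 = 966$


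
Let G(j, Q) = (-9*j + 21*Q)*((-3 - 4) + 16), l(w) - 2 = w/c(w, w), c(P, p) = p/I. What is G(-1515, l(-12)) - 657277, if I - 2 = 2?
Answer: -533428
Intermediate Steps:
I = 4 (I = 2 + 2 = 4)
c(P, p) = p/4
l(w) = 6 (l(w) = 2 + w/((w/4)) = 2 + w*(4/w) = 2 + 4 = 6)
G(j, Q) = -81*j + 189*Q (G(j, Q) = (-9*j + 21*Q)*(-7 + 16) = (-9*j + 21*Q)*9 = -81*j + 189*Q)
G(-1515, l(-12)) - 657277 = (-81*(-1515) + 189*6) - 657277 = (122715 + 1134) - 657277 = 123849 - 657277 = -533428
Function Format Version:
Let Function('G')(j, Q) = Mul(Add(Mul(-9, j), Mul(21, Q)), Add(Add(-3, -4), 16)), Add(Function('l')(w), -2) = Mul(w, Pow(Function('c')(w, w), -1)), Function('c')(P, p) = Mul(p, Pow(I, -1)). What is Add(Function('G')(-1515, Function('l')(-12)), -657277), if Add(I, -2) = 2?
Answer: -533428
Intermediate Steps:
I = 4 (I = Add(2, 2) = 4)
Function('c')(P, p) = Mul(Rational(1, 4), p) (Function('c')(P, p) = Mul(p, Pow(4, -1)) = Mul(p, Rational(1, 4)) = Mul(Rational(1, 4), p))
Function('l')(w) = 6 (Function('l')(w) = Add(2, Mul(w, Pow(Mul(Rational(1, 4), w), -1))) = Add(2, Mul(w, Mul(4, Pow(w, -1)))) = Add(2, 4) = 6)
Function('G')(j, Q) = Add(Mul(-81, j), Mul(189, Q)) (Function('G')(j, Q) = Mul(Add(Mul(-9, j), Mul(21, Q)), Add(-7, 16)) = Mul(Add(Mul(-9, j), Mul(21, Q)), 9) = Add(Mul(-81, j), Mul(189, Q)))
Add(Function('G')(-1515, Function('l')(-12)), -657277) = Add(Add(Mul(-81, -1515), Mul(189, 6)), -657277) = Add(Add(122715, 1134), -657277) = Add(123849, -657277) = -533428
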